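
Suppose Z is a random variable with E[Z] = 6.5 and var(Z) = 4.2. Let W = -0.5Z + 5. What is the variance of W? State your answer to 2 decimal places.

1.05

var(-0.5Z + 5) = (-0.5)²·var(Z) = 0.25·4.2 = 1.05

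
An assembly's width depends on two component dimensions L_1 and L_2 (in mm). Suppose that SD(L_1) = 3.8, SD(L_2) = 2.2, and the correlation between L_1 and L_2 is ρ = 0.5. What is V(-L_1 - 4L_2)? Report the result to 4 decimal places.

125.3200

V(L_1) = (3.8)² = 14.44;  V(L_2) = (2.2)² = 4.84
Cov(L_1,L_2) = ρ·SD(L_1)·SD(L_2) = 0.5·3.8·2.2 = 4.18
V(-L_1 - 4L_2) = (-1)²·V(L_1) + (-4)²·V(L_2) + 2·(-1)·(-4)·Cov(L_1,L_2)
= 1·14.44 + 16·4.84 + 8·4.18 = 125.32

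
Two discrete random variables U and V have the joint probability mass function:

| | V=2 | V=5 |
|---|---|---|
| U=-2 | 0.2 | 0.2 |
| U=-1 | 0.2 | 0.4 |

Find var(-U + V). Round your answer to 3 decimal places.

2.160

E[U] = -1.4,  E[V] = 3.8,  E[UV] = -5.2
var(U) = 2.2 − (-1.4)² = 0.24;  var(V) = 16.6 − (3.8)² = 2.16
Cov(U,V) = -5.2 − (-1.4)(3.8) = 0.12
var(-U + V) = (-1)²·0.24 + (1)²·2.16 + 2·(-1)·(1)·0.12 = 2.16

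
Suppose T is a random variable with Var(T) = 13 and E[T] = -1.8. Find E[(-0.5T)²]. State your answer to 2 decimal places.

4.06

E[-0.5T] = -0.5·-1.8 = 0.9
Var(-0.5T) = (-0.5)²·13 = 3.25
E[(-0.5T)²] = Var((-0.5T)) + (E[(-0.5T)])² = 3.25 + (0.9)² = 4.06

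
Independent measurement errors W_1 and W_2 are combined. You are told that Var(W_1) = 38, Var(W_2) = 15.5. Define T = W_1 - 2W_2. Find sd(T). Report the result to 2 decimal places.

10.00

By independence, Var(T) = (1)²Var(W_1) + (-2)²Var(W_2)
= (1)²·38 + (-2)²·15.5 = 100
sd(T) = √100 ≈ 10.00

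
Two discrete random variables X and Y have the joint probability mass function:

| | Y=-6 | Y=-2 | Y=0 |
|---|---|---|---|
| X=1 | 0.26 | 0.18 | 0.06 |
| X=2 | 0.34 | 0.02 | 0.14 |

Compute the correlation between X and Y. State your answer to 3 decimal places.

E[X] = 1.5,  E[Y] = -4
E[XY] = -6.08
Cov(X,Y) = E[XY] − E[X]E[Y] = -6.08 − (1.5)(-4) = -0.08
V(X) = 0.25,  V(Y) = 6.4
ρ = -0.08 / √(0.25·6.4) ≈ -0.063

-0.063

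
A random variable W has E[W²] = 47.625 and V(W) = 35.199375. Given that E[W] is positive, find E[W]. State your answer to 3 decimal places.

3.525

(E[W])² = E[W²] − V(W) = 47.625 − 35.199375 = 12.425625
E[W] = √12.425625 = 3.525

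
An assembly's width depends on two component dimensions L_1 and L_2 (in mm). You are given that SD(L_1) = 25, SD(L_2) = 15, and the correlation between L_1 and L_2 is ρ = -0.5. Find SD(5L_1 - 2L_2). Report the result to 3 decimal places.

var(L_1) = (25)² = 625;  var(L_2) = (15)² = 225
cov(L_1,L_2) = ρ·SD(L_1)·SD(L_2) = -0.5·25·15 = -187.5
var(5L_1 - 2L_2) = (5)²·var(L_1) + (-2)²·var(L_2) + 2·(5)·(-2)·cov(L_1,L_2)
= 25·625 + 4·225 + -20·-187.5 = 20275
SD(5L_1 - 2L_2) = √20275 ≈ 142.390

142.390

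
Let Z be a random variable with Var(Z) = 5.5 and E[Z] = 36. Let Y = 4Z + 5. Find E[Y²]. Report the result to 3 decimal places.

E[4Z + 5] = 4·36 + 5 = 149
Var(4Z + 5) = (4)²·5.5 = 88
E[Y²] = Var(Y) + (E[Y])² = 88 + (149)² = 22289

22289.000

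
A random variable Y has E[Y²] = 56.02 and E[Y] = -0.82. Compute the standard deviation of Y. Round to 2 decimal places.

7.44

Var(Y) = 56.02 − (-0.82)² = 55.3476
SD(Y) = √55.3476 ≈ 7.44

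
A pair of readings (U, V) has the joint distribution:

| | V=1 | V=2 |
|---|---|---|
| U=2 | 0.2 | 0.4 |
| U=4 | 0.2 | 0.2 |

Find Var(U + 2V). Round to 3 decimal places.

E[U] = 2.8,  E[V] = 1.6,  E[UV] = 4.4
Var(U) = 8.8 − (2.8)² = 0.96;  Var(V) = 2.8 − (1.6)² = 0.24
Cov(U,V) = 4.4 − (2.8)(1.6) = -0.08
Var(U + 2V) = (1)²·0.96 + (2)²·0.24 + 2·(1)·(2)·-0.08 = 1.6

1.600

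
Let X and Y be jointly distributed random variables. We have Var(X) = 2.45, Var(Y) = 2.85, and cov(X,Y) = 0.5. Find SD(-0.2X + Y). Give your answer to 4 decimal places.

Var(-0.2X + Y) = (-0.2)²·Var(X) + (1)²·Var(Y) + 2·(-0.2)·(1)·cov(X,Y)
= 0.04·2.45 + 1·2.85 + -0.4·0.5 = 2.748
SD(-0.2X + Y) = √2.748 ≈ 1.6577

1.6577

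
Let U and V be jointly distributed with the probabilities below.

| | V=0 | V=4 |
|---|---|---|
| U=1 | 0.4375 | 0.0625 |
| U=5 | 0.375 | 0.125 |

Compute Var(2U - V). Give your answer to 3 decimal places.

16.438

E[U] = 3,  E[V] = 0.75,  E[UV] = 2.75
Var(U) = 13 − (3)² = 4;  Var(V) = 3 − (0.75)² = 2.4375
cov(U,V) = 2.75 − (3)(0.75) = 0.5
Var(2U - V) = (2)²·4 + (-1)²·2.4375 + 2·(2)·(-1)·0.5 = 16.4375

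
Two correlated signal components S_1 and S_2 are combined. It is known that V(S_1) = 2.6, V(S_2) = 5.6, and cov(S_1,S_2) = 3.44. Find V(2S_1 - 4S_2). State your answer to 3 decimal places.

V(2S_1 - 4S_2) = (2)²·V(S_1) + (-4)²·V(S_2) + 2·(2)·(-4)·cov(S_1,S_2)
= 4·2.6 + 16·5.6 + -16·3.44 = 44.96

44.960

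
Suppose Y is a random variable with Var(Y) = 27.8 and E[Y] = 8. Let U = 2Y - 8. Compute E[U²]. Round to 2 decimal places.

E[2Y - 8] = 2·8 − 8 = 8
Var(2Y - 8) = (2)²·27.8 = 111.2
E[U²] = Var(U) + (E[U])² = 111.2 + (8)² = 175.2

175.20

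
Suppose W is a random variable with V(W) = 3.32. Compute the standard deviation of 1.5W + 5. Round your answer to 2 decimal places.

2.73

V(1.5W + 5) = (1.5)²·3.32 = 7.47
SD(1.5W + 5) = √7.47 ≈ 2.73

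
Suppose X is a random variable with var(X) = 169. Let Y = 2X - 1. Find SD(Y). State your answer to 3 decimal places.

var(2X - 1) = (2)²·169 = 676
SD(Y) = √676 ≈ 26.000

26.000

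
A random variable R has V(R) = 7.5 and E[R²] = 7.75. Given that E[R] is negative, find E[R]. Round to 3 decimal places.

-0.500

(E[R])² = E[R²] − V(R) = 7.75 − 7.5 = 0.25
E[R] = −√0.25 = -0.5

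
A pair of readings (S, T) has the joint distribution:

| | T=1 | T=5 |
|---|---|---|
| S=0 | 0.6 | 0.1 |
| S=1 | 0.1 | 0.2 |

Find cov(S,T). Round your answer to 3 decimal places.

0.440

E[S] = 0.3,  E[T] = 2.2
E[ST] = 1.1
cov(S,T) = E[ST] − E[S]E[T] = 1.1 − (0.3)(2.2) = 0.44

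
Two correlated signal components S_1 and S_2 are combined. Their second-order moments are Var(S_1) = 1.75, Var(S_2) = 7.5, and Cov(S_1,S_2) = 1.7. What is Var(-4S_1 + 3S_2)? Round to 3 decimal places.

Var(-4S_1 + 3S_2) = (-4)²·Var(S_1) + (3)²·Var(S_2) + 2·(-4)·(3)·Cov(S_1,S_2)
= 16·1.75 + 9·7.5 + -24·1.7 = 54.7

54.700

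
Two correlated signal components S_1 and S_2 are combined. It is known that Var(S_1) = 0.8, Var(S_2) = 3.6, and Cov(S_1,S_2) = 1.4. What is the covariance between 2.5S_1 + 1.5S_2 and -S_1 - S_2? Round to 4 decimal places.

-13.0000

Cov(2.5S_1 + 1.5S_2, -S_1 - S_2) = (2.5)(-1)Var(S_1) + (1.5)(-1)Var(S_2) + [(2.5)(-1) + (1.5)(-1)]Cov(S_1,S_2)
= -2.5·0.8 + -1.5·3.6 + -4·1.4 = -13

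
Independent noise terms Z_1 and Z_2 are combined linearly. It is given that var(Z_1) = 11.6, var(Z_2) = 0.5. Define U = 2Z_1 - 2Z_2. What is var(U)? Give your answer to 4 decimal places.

By independence, var(U) = (2)²var(Z_1) + (-2)²var(Z_2)
= (2)²·11.6 + (-2)²·0.5 = 48.4

48.4000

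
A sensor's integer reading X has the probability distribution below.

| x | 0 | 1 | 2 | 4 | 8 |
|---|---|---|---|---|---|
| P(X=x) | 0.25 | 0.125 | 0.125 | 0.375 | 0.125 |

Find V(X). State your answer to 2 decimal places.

E[X] = (0)(0.25) + (1)(0.125) + (2)(0.125) + (4)(0.375) + (8)(0.125) = 2.875
E[X²] = (0)²(0.25) + (1)²(0.125) + (2)²(0.125) + (4)²(0.375) + (8)²(0.125) = 14.625
V(X) = E[X²] − (E[X])² = 14.625 − (2.875)² = 6.359375

6.36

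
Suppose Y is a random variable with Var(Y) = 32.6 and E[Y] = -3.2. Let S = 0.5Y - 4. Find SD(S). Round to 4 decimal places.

Var(0.5Y - 4) = (0.5)²·32.6 = 8.15
SD(S) = √8.15 ≈ 2.8548

2.8548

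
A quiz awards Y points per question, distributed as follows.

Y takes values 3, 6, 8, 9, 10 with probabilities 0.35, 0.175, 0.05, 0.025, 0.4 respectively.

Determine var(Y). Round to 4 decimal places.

9.4494

E[Y] = (3)(0.35) + (6)(0.175) + (8)(0.05) + (9)(0.025) + (10)(0.4) = 6.725
E[Y²] = (3)²(0.35) + (6)²(0.175) + (8)²(0.05) + (9)²(0.025) + (10)²(0.4) = 54.675
var(Y) = E[Y²] − (E[Y])² = 54.675 − (6.725)² = 9.449375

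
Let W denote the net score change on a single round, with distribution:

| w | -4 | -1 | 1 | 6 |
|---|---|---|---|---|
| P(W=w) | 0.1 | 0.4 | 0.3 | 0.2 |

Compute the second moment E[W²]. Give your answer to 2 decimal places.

E[W²] = (-4)²(0.1) + (-1)²(0.4) + (1)²(0.3) + (6)²(0.2) = 9.5

9.50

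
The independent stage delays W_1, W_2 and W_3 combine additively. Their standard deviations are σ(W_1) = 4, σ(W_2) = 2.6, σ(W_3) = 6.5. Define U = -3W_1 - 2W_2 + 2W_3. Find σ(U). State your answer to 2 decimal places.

18.44

Var(W_1) = 16, Var(W_2) = 6.76, Var(W_3) = 42.25
By independence, Var(U) = (-3)²Var(W_1) + (-2)²Var(W_2) + (2)²Var(W_3)
= (-3)²·16 + (-2)²·6.76 + (2)²·42.25 = 340.04
σ(U) = √340.04 ≈ 18.44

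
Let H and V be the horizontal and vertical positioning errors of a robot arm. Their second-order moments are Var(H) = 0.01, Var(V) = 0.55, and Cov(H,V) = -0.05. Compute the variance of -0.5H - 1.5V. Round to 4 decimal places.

1.1650

Var(-0.5H - 1.5V) = (-0.5)²·Var(H) + (-1.5)²·Var(V) + 2·(-0.5)·(-1.5)·Cov(H,V)
= 0.25·0.01 + 2.25·0.55 + 1.5·-0.05 = 1.165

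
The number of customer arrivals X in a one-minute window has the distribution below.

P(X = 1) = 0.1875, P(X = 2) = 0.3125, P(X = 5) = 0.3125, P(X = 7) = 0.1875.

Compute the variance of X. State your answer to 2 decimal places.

4.84

E[X] = (1)(0.1875) + (2)(0.3125) + (5)(0.3125) + (7)(0.1875) = 3.6875
E[X²] = (1)²(0.1875) + (2)²(0.3125) + (5)²(0.3125) + (7)²(0.1875) = 18.4375
Var(X) = E[X²] − (E[X])² = 18.4375 − (3.6875)² = 4.83984375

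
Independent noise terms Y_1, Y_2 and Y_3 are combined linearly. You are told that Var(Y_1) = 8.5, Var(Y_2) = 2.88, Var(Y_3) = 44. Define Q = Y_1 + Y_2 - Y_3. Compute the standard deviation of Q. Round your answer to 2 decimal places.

By independence, Var(Q) = (1)²Var(Y_1) + (1)²Var(Y_2) + (-1)²Var(Y_3)
= (1)²·8.5 + (1)²·2.88 + (-1)²·44 = 55.38
SD(Q) = √55.38 ≈ 7.44

7.44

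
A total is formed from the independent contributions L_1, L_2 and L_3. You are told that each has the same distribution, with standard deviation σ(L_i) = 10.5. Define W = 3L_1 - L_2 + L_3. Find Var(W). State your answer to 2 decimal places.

Var(L_i) = (10.5)² = 110.25
By independence, Var(W) = (3)²Var(L_1) + (-1)²Var(L_2) + (1)²Var(L_3)
= (3)²·110.25 + (-1)²·110.25 + (1)²·110.25 = 1212.75

1212.75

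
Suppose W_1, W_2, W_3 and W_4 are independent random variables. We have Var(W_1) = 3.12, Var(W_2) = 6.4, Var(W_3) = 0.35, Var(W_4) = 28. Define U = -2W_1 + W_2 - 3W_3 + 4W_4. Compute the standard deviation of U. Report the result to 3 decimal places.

21.680

By independence, Var(U) = (-2)²Var(W_1) + (1)²Var(W_2) + (-3)²Var(W_3) + (4)²Var(W_4)
= (-2)²·3.12 + (1)²·6.4 + (-3)²·0.35 + (4)²·28 = 470.03
SD(U) = √470.03 ≈ 21.680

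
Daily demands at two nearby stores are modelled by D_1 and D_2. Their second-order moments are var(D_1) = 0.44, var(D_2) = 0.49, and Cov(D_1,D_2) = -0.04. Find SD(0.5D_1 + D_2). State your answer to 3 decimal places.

0.748

var(0.5D_1 + D_2) = (0.5)²·var(D_1) + (1)²·var(D_2) + 2·(0.5)·(1)·Cov(D_1,D_2)
= 0.25·0.44 + 1·0.49 + 1·-0.04 = 0.56
SD(0.5D_1 + D_2) = √0.56 ≈ 0.748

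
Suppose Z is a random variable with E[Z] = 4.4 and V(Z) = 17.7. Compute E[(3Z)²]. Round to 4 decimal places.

333.5400

E[3Z] = 3·4.4 = 13.2
V(3Z) = (3)²·17.7 = 159.3
E[(3Z)²] = V((3Z)) + (E[(3Z)])² = 159.3 + (13.2)² = 333.54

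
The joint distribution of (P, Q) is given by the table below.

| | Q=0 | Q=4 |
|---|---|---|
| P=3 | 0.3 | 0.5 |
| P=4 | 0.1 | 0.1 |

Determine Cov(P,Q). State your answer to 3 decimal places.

E[P] = 3.2,  E[Q] = 2.4
E[PQ] = 7.6
Cov(P,Q) = E[PQ] − E[P]E[Q] = 7.6 − (3.2)(2.4) = -0.08

-0.080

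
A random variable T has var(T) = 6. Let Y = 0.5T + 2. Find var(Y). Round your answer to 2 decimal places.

1.50

var(0.5T + 2) = (0.5)²·var(T) = 0.25·6 = 1.5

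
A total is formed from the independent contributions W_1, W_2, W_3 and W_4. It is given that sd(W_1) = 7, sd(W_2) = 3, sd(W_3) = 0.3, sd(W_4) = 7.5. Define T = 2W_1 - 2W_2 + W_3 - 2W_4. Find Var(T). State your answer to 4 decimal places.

Var(W_1) = 49, Var(W_2) = 9, Var(W_3) = 0.09, Var(W_4) = 56.25
By independence, Var(T) = (2)²Var(W_1) + (-2)²Var(W_2) + (1)²Var(W_3) + (-2)²Var(W_4)
= (2)²·49 + (-2)²·9 + (1)²·0.09 + (-2)²·56.25 = 457.09

457.0900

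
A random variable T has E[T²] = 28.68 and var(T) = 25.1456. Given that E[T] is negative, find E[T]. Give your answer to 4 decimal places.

(E[T])² = E[T²] − var(T) = 28.68 − 25.1456 = 3.5344
E[T] = −√3.5344 = -1.88

-1.8800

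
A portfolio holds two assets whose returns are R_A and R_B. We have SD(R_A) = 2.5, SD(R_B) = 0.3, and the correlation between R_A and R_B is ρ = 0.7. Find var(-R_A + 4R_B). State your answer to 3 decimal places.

var(R_A) = (2.5)² = 6.25;  var(R_B) = (0.3)² = 0.09
Cov(R_A,R_B) = ρ·SD(R_A)·SD(R_B) = 0.7·2.5·0.3 = 0.525
var(-R_A + 4R_B) = (-1)²·var(R_A) + (4)²·var(R_B) + 2·(-1)·(4)·Cov(R_A,R_B)
= 1·6.25 + 16·0.09 + -8·0.525 = 3.49

3.490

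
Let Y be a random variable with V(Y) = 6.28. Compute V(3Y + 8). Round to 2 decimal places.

V(3Y + 8) = (3)²·V(Y) = 9·6.28 = 56.52

56.52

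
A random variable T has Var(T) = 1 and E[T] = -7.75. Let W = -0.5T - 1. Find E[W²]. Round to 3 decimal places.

8.516

E[-0.5T - 1] = -0.5·-7.75 − 1 = 2.875
Var(-0.5T - 1) = (-0.5)²·1 = 0.25
E[W²] = Var(W) + (E[W])² = 0.25 + (2.875)² = 8.515625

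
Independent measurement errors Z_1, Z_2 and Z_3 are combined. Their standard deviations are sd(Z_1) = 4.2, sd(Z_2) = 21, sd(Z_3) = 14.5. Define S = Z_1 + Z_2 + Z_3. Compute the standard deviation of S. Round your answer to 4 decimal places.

V(Z_1) = 17.64, V(Z_2) = 441, V(Z_3) = 210.25
By independence, V(S) = (1)²V(Z_1) + (1)²V(Z_2) + (1)²V(Z_3)
= (1)²·17.64 + (1)²·441 + (1)²·210.25 = 668.89
sd(S) = √668.89 ≈ 25.8629

25.8629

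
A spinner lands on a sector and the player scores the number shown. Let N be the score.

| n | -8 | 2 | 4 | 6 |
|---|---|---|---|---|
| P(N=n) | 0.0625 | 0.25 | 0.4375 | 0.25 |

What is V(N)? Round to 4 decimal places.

E[N] = (-8)(0.0625) + (2)(0.25) + (4)(0.4375) + (6)(0.25) = 3.25
E[N²] = (-8)²(0.0625) + (2)²(0.25) + (4)²(0.4375) + (6)²(0.25) = 21
V(N) = E[N²] − (E[N])² = 21 − (3.25)² = 10.4375

10.4375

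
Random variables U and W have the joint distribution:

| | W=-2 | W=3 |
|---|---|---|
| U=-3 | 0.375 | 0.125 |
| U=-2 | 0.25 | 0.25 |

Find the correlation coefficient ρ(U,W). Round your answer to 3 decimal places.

E[U] = -2.5,  E[W] = -0.125
E[UW] = 0.625
Cov(U,W) = E[UW] − E[U]E[W] = 0.625 − (-2.5)(-0.125) = 0.3125
Var(U) = 0.25,  Var(W) = 5.859375
ρ = 0.3125 / √(0.25·5.859375) ≈ 0.258

0.258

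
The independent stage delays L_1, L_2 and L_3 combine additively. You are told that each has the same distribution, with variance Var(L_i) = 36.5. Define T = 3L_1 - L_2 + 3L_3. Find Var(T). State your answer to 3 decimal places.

By independence, Var(T) = (3)²Var(L_1) + (-1)²Var(L_2) + (3)²Var(L_3)
= (3)²·36.5 + (-1)²·36.5 + (3)²·36.5 = 693.5

693.500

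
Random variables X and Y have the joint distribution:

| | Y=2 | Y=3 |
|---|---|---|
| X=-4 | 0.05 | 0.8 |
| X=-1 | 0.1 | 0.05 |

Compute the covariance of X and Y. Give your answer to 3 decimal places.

E[X] = -3.55,  E[Y] = 2.85
E[XY] = -10.35
Cov(X,Y) = E[XY] − E[X]E[Y] = -10.35 − (-3.55)(2.85) = -0.2325

-0.233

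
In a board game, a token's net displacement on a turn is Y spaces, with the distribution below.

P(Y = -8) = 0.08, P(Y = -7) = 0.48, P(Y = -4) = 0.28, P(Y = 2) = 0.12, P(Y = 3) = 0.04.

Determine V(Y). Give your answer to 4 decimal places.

11.3024

E[Y] = (-8)(0.08) + (-7)(0.48) + (-4)(0.28) + (2)(0.12) + (3)(0.04) = -4.76
E[Y²] = (-8)²(0.08) + (-7)²(0.48) + (-4)²(0.28) + (2)²(0.12) + (3)²(0.04) = 33.96
V(Y) = E[Y²] − (E[Y])² = 33.96 − (-4.76)² = 11.3024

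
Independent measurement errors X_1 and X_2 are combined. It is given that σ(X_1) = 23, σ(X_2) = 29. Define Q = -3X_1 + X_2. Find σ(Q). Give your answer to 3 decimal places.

Var(X_1) = 529, Var(X_2) = 841
By independence, Var(Q) = (-3)²Var(X_1) + (1)²Var(X_2)
= (-3)²·529 + (1)²·841 = 5602
σ(Q) = √5602 ≈ 74.847

74.847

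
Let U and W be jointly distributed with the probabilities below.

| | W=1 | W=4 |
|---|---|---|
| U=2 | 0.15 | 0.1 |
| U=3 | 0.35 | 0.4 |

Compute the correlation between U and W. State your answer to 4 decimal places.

E[U] = 2.75,  E[W] = 2.5
E[UW] = 6.95
cov(U,W) = E[UW] − E[U]E[W] = 6.95 − (2.75)(2.5) = 0.075
Var(U) = 0.1875,  Var(W) = 2.25
ρ = 0.075 / √(0.1875·2.25) ≈ 0.1155

0.1155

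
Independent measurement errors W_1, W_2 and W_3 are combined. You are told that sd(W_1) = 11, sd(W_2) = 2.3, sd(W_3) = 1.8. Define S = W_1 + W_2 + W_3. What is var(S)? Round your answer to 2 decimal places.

var(W_1) = 121, var(W_2) = 5.29, var(W_3) = 3.24
By independence, var(S) = (1)²var(W_1) + (1)²var(W_2) + (1)²var(W_3)
= (1)²·121 + (1)²·5.29 + (1)²·3.24 = 129.53

129.53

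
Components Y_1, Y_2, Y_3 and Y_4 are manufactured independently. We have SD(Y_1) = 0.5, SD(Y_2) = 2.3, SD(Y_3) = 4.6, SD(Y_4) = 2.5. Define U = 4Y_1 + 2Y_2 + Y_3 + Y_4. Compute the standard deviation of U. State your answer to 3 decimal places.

7.251

var(Y_1) = 0.25, var(Y_2) = 5.29, var(Y_3) = 21.16, var(Y_4) = 6.25
By independence, var(U) = (4)²var(Y_1) + (2)²var(Y_2) + (1)²var(Y_3) + (1)²var(Y_4)
= (4)²·0.25 + (2)²·5.29 + (1)²·21.16 + (1)²·6.25 = 52.57
SD(U) = √52.57 ≈ 7.251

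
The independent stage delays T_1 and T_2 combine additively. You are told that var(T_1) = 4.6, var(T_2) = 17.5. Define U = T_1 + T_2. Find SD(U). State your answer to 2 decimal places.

4.70

By independence, var(U) = (1)²var(T_1) + (1)²var(T_2)
= (1)²·4.6 + (1)²·17.5 = 22.1
SD(U) = √22.1 ≈ 4.70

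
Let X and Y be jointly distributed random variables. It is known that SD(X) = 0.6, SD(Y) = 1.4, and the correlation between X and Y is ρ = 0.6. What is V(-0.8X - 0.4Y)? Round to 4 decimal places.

V(X) = (0.6)² = 0.36;  V(Y) = (1.4)² = 1.96
Cov(X,Y) = ρ·SD(X)·SD(Y) = 0.6·0.6·1.4 = 0.504
V(-0.8X - 0.4Y) = (-0.8)²·V(X) + (-0.4)²·V(Y) + 2·(-0.8)·(-0.4)·Cov(X,Y)
= 0.64·0.36 + 0.16·1.96 + 0.64·0.504 = 0.86656

0.8666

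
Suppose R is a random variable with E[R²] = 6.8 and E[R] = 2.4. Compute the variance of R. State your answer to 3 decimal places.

Var(R) = 6.8 − (2.4)² = 1.04

1.040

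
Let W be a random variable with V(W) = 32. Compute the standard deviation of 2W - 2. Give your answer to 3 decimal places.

V(2W - 2) = (2)²·32 = 128
σ(2W - 2) = √128 ≈ 11.314

11.314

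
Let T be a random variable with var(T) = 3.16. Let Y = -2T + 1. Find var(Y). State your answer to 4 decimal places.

var(-2T + 1) = (-2)²·var(T) = 4·3.16 = 12.64

12.6400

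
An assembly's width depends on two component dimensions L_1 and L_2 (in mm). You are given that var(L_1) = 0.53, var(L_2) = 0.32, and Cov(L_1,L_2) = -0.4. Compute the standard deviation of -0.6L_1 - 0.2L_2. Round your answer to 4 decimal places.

0.3280

var(-0.6L_1 - 0.2L_2) = (-0.6)²·var(L_1) + (-0.2)²·var(L_2) + 2·(-0.6)·(-0.2)·Cov(L_1,L_2)
= 0.36·0.53 + 0.04·0.32 + 0.24·-0.4 = 0.1076
SD(-0.6L_1 - 0.2L_2) = √0.1076 ≈ 0.3280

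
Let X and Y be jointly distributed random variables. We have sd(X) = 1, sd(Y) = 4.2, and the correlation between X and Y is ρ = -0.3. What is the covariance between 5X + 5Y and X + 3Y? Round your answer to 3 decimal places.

V(X) = (1)² = 1;  V(Y) = (4.2)² = 17.64
cov(X,Y) = ρ·sd(X)·sd(Y) = -0.3·1·4.2 = -1.26
cov(5X + 5Y, X + 3Y) = (5)(1)V(X) + (5)(3)V(Y) + [(5)(3) + (5)(1)]cov(X,Y)
= 5·1 + 15·17.64 + 20·-1.26 = 244.4

244.400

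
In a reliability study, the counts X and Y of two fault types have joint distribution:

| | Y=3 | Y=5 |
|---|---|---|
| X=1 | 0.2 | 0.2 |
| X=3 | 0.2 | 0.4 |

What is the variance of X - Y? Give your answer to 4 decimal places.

E[X] = 2.2,  E[Y] = 4.2,  E[XY] = 9.4
Var(X) = 5.8 − (2.2)² = 0.96;  Var(Y) = 18.6 − (4.2)² = 0.96
Cov(X,Y) = 9.4 − (2.2)(4.2) = 0.16
Var(X - Y) = (1)²·0.96 + (-1)²·0.96 + 2·(1)·(-1)·0.16 = 1.6

1.6000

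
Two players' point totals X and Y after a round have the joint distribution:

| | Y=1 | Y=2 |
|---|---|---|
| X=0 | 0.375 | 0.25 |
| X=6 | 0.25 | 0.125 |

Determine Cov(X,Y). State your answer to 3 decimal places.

E[X] = 2.25,  E[Y] = 1.375
E[XY] = 3
Cov(X,Y) = E[XY] − E[X]E[Y] = 3 − (2.25)(1.375) = -0.09375

-0.094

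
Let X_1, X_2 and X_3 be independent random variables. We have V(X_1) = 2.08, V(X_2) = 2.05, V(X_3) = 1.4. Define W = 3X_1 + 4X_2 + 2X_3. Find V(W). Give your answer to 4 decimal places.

57.1200

By independence, V(W) = (3)²V(X_1) + (4)²V(X_2) + (2)²V(X_3)
= (3)²·2.08 + (4)²·2.05 + (2)²·1.4 = 57.12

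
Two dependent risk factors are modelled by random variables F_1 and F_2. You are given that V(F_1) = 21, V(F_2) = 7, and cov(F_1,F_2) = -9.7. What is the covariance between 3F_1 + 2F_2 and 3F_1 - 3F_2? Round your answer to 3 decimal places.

cov(3F_1 + 2F_2, 3F_1 - 3F_2) = (3)(3)V(F_1) + (2)(-3)V(F_2) + [(3)(-3) + (2)(3)]cov(F_1,F_2)
= 9·21 + -6·7 + -3·-9.7 = 176.1

176.100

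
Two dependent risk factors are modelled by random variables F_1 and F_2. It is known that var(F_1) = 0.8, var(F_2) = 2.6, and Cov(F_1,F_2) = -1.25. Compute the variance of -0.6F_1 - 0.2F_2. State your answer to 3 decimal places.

var(-0.6F_1 - 0.2F_2) = (-0.6)²·var(F_1) + (-0.2)²·var(F_2) + 2·(-0.6)·(-0.2)·Cov(F_1,F_2)
= 0.36·0.8 + 0.04·2.6 + 0.24·-1.25 = 0.092

0.092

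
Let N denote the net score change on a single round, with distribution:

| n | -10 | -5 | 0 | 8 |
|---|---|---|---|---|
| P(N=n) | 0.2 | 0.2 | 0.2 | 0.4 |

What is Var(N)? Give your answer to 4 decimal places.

E[N] = (-10)(0.2) + (-5)(0.2) + (0)(0.2) + (8)(0.4) = 0.2
E[N²] = (-10)²(0.2) + (-5)²(0.2) + (0)²(0.2) + (8)²(0.4) = 50.6
Var(N) = E[N²] − (E[N])² = 50.6 − (0.2)² = 50.56

50.5600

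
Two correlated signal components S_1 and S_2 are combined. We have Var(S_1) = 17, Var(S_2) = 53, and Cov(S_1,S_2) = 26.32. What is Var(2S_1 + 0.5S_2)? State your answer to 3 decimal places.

133.890

Var(2S_1 + 0.5S_2) = (2)²·Var(S_1) + (0.5)²·Var(S_2) + 2·(2)·(0.5)·Cov(S_1,S_2)
= 4·17 + 0.25·53 + 2·26.32 = 133.89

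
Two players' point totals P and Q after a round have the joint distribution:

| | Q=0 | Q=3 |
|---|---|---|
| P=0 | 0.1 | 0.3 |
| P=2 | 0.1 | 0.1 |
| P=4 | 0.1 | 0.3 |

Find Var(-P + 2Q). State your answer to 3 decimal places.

E[P] = 2,  E[Q] = 2.1,  E[PQ] = 4.2
Var(P) = 7.2 − (2)² = 3.2;  Var(Q) = 6.3 − (2.1)² = 1.89
Cov(P,Q) = 4.2 − (2)(2.1) = 0
Var(-P + 2Q) = (-1)²·3.2 + (2)²·1.89 + 2·(-1)·(2)·0 = 10.76

10.760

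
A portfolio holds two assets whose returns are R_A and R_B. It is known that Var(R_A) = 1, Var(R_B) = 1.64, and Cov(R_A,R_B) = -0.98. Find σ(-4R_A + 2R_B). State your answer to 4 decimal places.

6.1838

Var(-4R_A + 2R_B) = (-4)²·Var(R_A) + (2)²·Var(R_B) + 2·(-4)·(2)·Cov(R_A,R_B)
= 16·1 + 4·1.64 + -16·-0.98 = 38.24
σ(-4R_A + 2R_B) = √38.24 ≈ 6.1838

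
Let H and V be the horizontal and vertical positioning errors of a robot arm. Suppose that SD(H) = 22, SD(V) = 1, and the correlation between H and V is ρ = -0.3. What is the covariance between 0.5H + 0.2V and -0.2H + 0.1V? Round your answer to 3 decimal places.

-48.446

Var(H) = (22)² = 484;  Var(V) = (1)² = 1
cov(H,V) = ρ·SD(H)·SD(V) = -0.3·22·1 = -6.6
cov(0.5H + 0.2V, -0.2H + 0.1V) = (0.5)(-0.2)Var(H) + (0.2)(0.1)Var(V) + [(0.5)(0.1) + (0.2)(-0.2)]cov(H,V)
= -0.1·484 + 0.02·1 + 0.01·-6.6 = -48.446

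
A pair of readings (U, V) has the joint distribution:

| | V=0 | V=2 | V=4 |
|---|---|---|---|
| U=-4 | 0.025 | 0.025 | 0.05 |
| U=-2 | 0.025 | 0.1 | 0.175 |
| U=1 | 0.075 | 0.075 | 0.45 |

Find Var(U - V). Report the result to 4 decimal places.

4.4500

E[U] = -0.4,  E[V] = 3.1,  E[UV] = -0.85
Var(U) = 3.4 − (-0.4)² = 3.24;  Var(V) = 11.6 − (3.1)² = 1.99
Cov(U,V) = -0.85 − (-0.4)(3.1) = 0.39
Var(U - V) = (1)²·3.24 + (-1)²·1.99 + 2·(1)·(-1)·0.39 = 4.45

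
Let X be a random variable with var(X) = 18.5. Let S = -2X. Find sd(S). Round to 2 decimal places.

8.60

var(-2X) = (-2)²·18.5 = 74
sd(S) = √74 ≈ 8.60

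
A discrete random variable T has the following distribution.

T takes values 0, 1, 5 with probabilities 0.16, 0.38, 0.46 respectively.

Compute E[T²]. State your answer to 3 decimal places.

E[T²] = (0)²(0.16) + (1)²(0.38) + (5)²(0.46) = 11.88

11.880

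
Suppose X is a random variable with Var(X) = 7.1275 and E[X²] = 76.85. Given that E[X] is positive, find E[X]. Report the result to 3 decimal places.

8.350

(E[X])² = E[X²] − Var(X) = 76.85 − 7.1275 = 69.7225
E[X] = √69.7225 = 8.35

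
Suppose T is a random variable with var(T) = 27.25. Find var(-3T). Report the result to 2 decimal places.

var(-3T) = (-3)²·var(T) = 9·27.25 = 245.25

245.25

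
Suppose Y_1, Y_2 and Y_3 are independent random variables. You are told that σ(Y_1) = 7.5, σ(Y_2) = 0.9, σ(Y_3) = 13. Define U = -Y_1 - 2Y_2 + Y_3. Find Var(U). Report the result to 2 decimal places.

Var(Y_1) = 56.25, Var(Y_2) = 0.81, Var(Y_3) = 169
By independence, Var(U) = (-1)²Var(Y_1) + (-2)²Var(Y_2) + (1)²Var(Y_3)
= (-1)²·56.25 + (-2)²·0.81 + (1)²·169 = 228.49

228.49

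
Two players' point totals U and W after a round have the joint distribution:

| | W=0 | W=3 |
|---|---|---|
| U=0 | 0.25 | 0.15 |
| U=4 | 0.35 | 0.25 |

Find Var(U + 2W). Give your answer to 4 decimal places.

12.9600

E[U] = 2.4,  E[W] = 1.2,  E[UW] = 3
Var(U) = 9.6 − (2.4)² = 3.84;  Var(W) = 3.6 − (1.2)² = 2.16
cov(U,W) = 3 − (2.4)(1.2) = 0.12
Var(U + 2W) = (1)²·3.84 + (2)²·2.16 + 2·(1)·(2)·0.12 = 12.96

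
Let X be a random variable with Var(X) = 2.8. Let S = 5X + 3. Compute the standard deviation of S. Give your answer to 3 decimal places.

Var(5X + 3) = (5)²·2.8 = 70
σ(S) = √70 ≈ 8.367

8.367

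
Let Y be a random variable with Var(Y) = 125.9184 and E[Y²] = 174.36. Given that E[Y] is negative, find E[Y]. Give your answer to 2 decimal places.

(E[Y])² = E[Y²] − Var(Y) = 174.36 − 125.9184 = 48.4416
E[Y] = −√48.4416 = -6.96

-6.96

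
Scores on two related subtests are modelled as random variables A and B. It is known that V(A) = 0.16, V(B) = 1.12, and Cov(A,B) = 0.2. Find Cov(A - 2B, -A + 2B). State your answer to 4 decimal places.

-3.8400

Cov(A - 2B, -A + 2B) = (1)(-1)V(A) + (-2)(2)V(B) + [(1)(2) + (-2)(-1)]Cov(A,B)
= -1·0.16 + -4·1.12 + 4·0.2 = -3.84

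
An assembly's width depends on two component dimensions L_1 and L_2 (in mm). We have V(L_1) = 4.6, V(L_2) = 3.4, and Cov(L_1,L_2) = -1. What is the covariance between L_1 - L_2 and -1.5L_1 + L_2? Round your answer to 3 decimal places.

Cov(L_1 - L_2, -1.5L_1 + L_2) = (1)(-1.5)V(L_1) + (-1)(1)V(L_2) + [(1)(1) + (-1)(-1.5)]Cov(L_1,L_2)
= -1.5·4.6 + -1·3.4 + 2.5·-1 = -12.8

-12.800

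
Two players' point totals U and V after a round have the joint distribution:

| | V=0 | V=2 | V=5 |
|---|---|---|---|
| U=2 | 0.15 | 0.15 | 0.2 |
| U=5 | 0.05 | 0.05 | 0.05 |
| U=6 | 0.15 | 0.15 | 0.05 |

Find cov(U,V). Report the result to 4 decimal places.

E[U] = 3.85,  E[V] = 2.2
E[UV] = 7.65
cov(U,V) = E[UV] − E[U]E[V] = 7.65 − (3.85)(2.2) = -0.82

-0.8200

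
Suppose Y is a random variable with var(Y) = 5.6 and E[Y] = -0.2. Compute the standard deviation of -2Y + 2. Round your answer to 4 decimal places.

var(-2Y + 2) = (-2)²·5.6 = 22.4
sd(-2Y + 2) = √22.4 ≈ 4.7329

4.7329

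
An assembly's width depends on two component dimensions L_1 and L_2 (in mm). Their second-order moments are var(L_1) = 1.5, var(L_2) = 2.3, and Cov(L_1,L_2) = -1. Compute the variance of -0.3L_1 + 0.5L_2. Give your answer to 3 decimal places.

var(-0.3L_1 + 0.5L_2) = (-0.3)²·var(L_1) + (0.5)²·var(L_2) + 2·(-0.3)·(0.5)·Cov(L_1,L_2)
= 0.09·1.5 + 0.25·2.3 + -0.3·-1 = 1.01

1.010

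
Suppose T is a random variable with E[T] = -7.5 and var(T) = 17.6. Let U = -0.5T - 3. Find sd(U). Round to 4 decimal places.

var(-0.5T - 3) = (-0.5)²·17.6 = 4.4
sd(U) = √4.4 ≈ 2.0976

2.0976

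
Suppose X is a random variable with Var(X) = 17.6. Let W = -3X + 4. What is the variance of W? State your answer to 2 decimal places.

158.40

Var(-3X + 4) = (-3)²·Var(X) = 9·17.6 = 158.4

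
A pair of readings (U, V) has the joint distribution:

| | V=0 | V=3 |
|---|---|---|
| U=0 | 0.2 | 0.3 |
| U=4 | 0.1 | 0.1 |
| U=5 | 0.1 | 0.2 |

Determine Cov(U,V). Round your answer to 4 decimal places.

E[U] = 2.3,  E[V] = 1.8
E[UV] = 4.2
Cov(U,V) = E[UV] − E[U]E[V] = 4.2 − (2.3)(1.8) = 0.06

0.0600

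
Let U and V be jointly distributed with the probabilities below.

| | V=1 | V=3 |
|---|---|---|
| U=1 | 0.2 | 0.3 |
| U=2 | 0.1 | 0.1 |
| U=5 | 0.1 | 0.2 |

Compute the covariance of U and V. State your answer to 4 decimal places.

0.1200

E[U] = 2.4,  E[V] = 2.2
E[UV] = 5.4
Cov(U,V) = E[UV] − E[U]E[V] = 5.4 − (2.4)(2.2) = 0.12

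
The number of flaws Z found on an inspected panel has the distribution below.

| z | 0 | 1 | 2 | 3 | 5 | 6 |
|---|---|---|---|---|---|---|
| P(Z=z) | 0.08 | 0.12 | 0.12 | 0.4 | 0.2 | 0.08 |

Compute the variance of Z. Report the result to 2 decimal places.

E[Z] = (0)(0.08) + (1)(0.12) + (2)(0.12) + (3)(0.4) + (5)(0.2) + (6)(0.08) = 3.04
E[Z²] = (0)²(0.08) + (1)²(0.12) + (2)²(0.12) + (3)²(0.4) + (5)²(0.2) + (6)²(0.08) = 12.08
V(Z) = E[Z²] − (E[Z])² = 12.08 − (3.04)² = 2.8384

2.84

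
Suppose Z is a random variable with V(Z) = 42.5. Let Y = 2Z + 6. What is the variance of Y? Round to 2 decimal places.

V(2Z + 6) = (2)²·V(Z) = 4·42.5 = 170

170.00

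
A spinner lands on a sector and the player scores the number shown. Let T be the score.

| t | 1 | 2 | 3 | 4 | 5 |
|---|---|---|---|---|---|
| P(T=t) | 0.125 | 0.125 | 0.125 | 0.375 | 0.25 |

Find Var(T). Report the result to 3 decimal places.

E[T] = (1)(0.125) + (2)(0.125) + (3)(0.125) + (4)(0.375) + (5)(0.25) = 3.5
E[T²] = (1)²(0.125) + (2)²(0.125) + (3)²(0.125) + (4)²(0.375) + (5)²(0.25) = 14
Var(T) = E[T²] − (E[T])² = 14 − (3.5)² = 1.75

1.750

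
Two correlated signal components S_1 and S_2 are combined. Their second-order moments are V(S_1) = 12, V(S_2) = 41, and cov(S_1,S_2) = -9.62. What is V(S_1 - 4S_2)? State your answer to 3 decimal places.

744.960

V(S_1 - 4S_2) = (1)²·V(S_1) + (-4)²·V(S_2) + 2·(1)·(-4)·cov(S_1,S_2)
= 1·12 + 16·41 + -8·-9.62 = 744.96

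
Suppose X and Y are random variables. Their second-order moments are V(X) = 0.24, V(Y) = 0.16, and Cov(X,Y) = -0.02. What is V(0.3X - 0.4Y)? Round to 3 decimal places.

V(0.3X - 0.4Y) = (0.3)²·V(X) + (-0.4)²·V(Y) + 2·(0.3)·(-0.4)·Cov(X,Y)
= 0.09·0.24 + 0.16·0.16 + -0.24·-0.02 = 0.052

0.052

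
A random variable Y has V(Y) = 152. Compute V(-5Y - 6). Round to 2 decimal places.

V(-5Y - 6) = (-5)²·V(Y) = 25·152 = 3800

3800.00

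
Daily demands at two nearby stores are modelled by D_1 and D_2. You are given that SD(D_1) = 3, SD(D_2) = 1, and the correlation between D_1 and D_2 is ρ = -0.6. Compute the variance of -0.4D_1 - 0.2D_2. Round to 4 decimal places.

1.1920

Var(D_1) = (3)² = 9;  Var(D_2) = (1)² = 1
Cov(D_1,D_2) = ρ·SD(D_1)·SD(D_2) = -0.6·3·1 = -1.8
Var(-0.4D_1 - 0.2D_2) = (-0.4)²·Var(D_1) + (-0.2)²·Var(D_2) + 2·(-0.4)·(-0.2)·Cov(D_1,D_2)
= 0.16·9 + 0.04·1 + 0.16·-1.8 = 1.192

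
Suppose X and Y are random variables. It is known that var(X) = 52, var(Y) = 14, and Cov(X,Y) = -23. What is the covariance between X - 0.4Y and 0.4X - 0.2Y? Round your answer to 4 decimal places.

30.2000

Cov(X - 0.4Y, 0.4X - 0.2Y) = (1)(0.4)var(X) + (-0.4)(-0.2)var(Y) + [(1)(-0.2) + (-0.4)(0.4)]Cov(X,Y)
= 0.4·52 + 0.08·14 + -0.36·-23 = 30.2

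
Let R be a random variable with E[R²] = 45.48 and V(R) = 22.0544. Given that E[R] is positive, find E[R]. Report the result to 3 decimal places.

(E[R])² = E[R²] − V(R) = 45.48 − 22.0544 = 23.4256
E[R] = √23.4256 = 4.84

4.840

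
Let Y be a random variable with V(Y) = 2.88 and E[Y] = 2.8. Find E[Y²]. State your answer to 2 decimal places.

10.72

E[Y²] = V(Y) + (E[Y])² = 2.88 + (2.8)² = 10.72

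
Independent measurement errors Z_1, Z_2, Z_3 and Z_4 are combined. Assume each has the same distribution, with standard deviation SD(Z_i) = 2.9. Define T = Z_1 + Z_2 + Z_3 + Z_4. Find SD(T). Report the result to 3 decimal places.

Var(Z_i) = (2.9)² = 8.41
By independence, Var(T) = (1)²Var(Z_1) + (1)²Var(Z_2) + (1)²Var(Z_3) + (1)²Var(Z_4)
= (1)²·8.41 + (1)²·8.41 + (1)²·8.41 + (1)²·8.41 = 33.64
SD(T) = √33.64 ≈ 5.800

5.800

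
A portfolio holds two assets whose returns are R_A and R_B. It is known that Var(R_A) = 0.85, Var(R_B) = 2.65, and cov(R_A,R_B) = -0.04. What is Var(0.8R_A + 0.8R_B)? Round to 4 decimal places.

Var(0.8R_A + 0.8R_B) = (0.8)²·Var(R_A) + (0.8)²·Var(R_B) + 2·(0.8)·(0.8)·cov(R_A,R_B)
= 0.64·0.85 + 0.64·2.65 + 1.28·-0.04 = 2.1888

2.1888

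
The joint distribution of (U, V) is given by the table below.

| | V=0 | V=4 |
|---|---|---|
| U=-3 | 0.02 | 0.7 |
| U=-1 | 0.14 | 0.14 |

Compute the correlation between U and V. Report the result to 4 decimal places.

E[U] = -2.44,  E[V] = 3.36
E[UV] = -8.96
Cov(U,V) = E[UV] − E[U]E[V] = -8.96 − (-2.44)(3.36) = -0.7616
Var(U) = 0.8064,  Var(V) = 2.1504
ρ = -0.7616 / √(0.8064·2.1504) ≈ -0.5784

-0.5784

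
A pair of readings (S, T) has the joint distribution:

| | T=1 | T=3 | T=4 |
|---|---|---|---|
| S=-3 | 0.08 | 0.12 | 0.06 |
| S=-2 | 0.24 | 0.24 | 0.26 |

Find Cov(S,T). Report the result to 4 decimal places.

E[S] = -2.26,  E[T] = 2.68
E[ST] = -6.04
Cov(S,T) = E[ST] − E[S]E[T] = -6.04 − (-2.26)(2.68) = 0.0168

0.0168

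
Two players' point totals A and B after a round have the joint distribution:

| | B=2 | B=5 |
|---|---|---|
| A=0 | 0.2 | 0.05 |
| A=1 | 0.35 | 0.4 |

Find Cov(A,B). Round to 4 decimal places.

0.1875

E[A] = 0.75,  E[B] = 3.35
E[AB] = 2.7
Cov(A,B) = E[AB] − E[A]E[B] = 2.7 − (0.75)(3.35) = 0.1875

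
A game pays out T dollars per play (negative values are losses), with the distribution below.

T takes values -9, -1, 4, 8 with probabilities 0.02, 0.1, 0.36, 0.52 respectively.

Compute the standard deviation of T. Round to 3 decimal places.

3.530

E[T] = (-9)(0.02) + (-1)(0.1) + (4)(0.36) + (8)(0.52) = 5.32
E[T²] = (-9)²(0.02) + (-1)²(0.1) + (4)²(0.36) + (8)²(0.52) = 40.76
Var(T) = E[T²] − (E[T])² = 40.76 − (5.32)² = 12.4576
σ(T) = √12.4576 ≈ 3.530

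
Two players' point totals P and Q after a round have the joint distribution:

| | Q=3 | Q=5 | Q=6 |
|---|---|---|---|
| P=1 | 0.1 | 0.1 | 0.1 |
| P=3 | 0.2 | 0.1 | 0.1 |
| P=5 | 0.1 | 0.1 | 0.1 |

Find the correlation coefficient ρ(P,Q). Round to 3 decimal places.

0.000

E[P] = 3,  E[Q] = 4.5
E[PQ] = 13.5
Cov(P,Q) = E[PQ] − E[P]E[Q] = 13.5 − (3)(4.5) = 0
Var(P) = 2.4,  Var(Q) = 1.65
ρ = 0 / √(2.4·1.65) ≈ 0.000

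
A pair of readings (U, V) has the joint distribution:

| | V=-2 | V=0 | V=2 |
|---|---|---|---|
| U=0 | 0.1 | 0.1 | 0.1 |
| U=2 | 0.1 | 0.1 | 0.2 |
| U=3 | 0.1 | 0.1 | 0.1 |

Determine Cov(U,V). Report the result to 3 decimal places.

0.060

E[U] = 1.7,  E[V] = 0.2
E[UV] = 0.4
Cov(U,V) = E[UV] − E[U]E[V] = 0.4 − (1.7)(0.2) = 0.06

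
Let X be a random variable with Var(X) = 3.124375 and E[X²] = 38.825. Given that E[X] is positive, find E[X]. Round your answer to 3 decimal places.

5.975

(E[X])² = E[X²] − Var(X) = 38.825 − 3.124375 = 35.700625
E[X] = √35.700625 = 5.975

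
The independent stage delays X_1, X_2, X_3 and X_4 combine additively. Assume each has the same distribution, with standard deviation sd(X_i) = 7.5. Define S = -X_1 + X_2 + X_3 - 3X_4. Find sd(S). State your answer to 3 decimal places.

V(X_i) = (7.5)² = 56.25
By independence, V(S) = (-1)²V(X_1) + (1)²V(X_2) + (1)²V(X_3) + (-3)²V(X_4)
= (-1)²·56.25 + (1)²·56.25 + (1)²·56.25 + (-3)²·56.25 = 675
sd(S) = √675 ≈ 25.981

25.981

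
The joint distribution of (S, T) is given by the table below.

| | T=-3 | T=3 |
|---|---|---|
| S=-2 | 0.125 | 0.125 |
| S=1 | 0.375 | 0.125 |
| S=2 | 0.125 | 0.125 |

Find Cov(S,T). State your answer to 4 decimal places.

E[S] = 0.5,  E[T] = -0.75
E[ST] = -0.75
Cov(S,T) = E[ST] − E[S]E[T] = -0.75 − (0.5)(-0.75) = -0.375

-0.3750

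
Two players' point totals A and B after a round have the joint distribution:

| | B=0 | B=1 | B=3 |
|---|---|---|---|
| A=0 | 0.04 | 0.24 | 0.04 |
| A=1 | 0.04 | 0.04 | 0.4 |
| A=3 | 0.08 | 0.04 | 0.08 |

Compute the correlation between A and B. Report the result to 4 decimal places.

E[A] = 1.08,  E[B] = 1.88
E[AB] = 2.08
cov(A,B) = E[AB] − E[A]E[B] = 2.08 − (1.08)(1.88) = 0.0496
V(A) = 1.1136,  V(B) = 1.4656
ρ = 0.0496 / √(1.1136·1.4656) ≈ 0.0388

0.0388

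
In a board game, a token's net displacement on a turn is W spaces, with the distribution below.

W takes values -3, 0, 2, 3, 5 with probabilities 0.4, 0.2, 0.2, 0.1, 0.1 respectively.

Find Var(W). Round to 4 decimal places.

7.8000

E[W] = (-3)(0.4) + (0)(0.2) + (2)(0.2) + (3)(0.1) + (5)(0.1) = 0
E[W²] = (-3)²(0.4) + (0)²(0.2) + (2)²(0.2) + (3)²(0.1) + (5)²(0.1) = 7.8
Var(W) = E[W²] − (E[W])² = 7.8 − (0)² = 7.8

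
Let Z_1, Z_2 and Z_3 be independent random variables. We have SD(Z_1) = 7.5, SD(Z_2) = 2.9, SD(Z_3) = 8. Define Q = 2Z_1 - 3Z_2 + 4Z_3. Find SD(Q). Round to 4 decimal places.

36.3963

Var(Z_1) = 56.25, Var(Z_2) = 8.41, Var(Z_3) = 64
By independence, Var(Q) = (2)²Var(Z_1) + (-3)²Var(Z_2) + (4)²Var(Z_3)
= (2)²·56.25 + (-3)²·8.41 + (4)²·64 = 1324.69
SD(Q) = √1324.69 ≈ 36.3963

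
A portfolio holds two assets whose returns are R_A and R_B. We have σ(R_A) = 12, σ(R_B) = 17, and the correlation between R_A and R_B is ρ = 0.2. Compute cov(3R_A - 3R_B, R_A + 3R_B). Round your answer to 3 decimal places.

-1924.200

Var(R_A) = (12)² = 144;  Var(R_B) = (17)² = 289
cov(R_A,R_B) = ρ·σ(R_A)·σ(R_B) = 0.2·12·17 = 40.8
cov(3R_A - 3R_B, R_A + 3R_B) = (3)(1)Var(R_A) + (-3)(3)Var(R_B) + [(3)(3) + (-3)(1)]cov(R_A,R_B)
= 3·144 + -9·289 + 6·40.8 = -1924.2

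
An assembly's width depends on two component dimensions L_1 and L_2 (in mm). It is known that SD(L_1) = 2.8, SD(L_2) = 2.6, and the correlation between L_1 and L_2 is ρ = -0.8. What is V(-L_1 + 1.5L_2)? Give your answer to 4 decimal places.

V(L_1) = (2.8)² = 7.84;  V(L_2) = (2.6)² = 6.76
cov(L_1,L_2) = ρ·SD(L_1)·SD(L_2) = -0.8·2.8·2.6 = -5.824
V(-L_1 + 1.5L_2) = (-1)²·V(L_1) + (1.5)²·V(L_2) + 2·(-1)·(1.5)·cov(L_1,L_2)
= 1·7.84 + 2.25·6.76 + -3·-5.824 = 40.522

40.5220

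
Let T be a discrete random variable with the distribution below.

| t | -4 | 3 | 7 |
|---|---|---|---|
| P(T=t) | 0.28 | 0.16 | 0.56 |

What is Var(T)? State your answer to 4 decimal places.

22.6016

E[T] = (-4)(0.28) + (3)(0.16) + (7)(0.56) = 3.28
E[T²] = (-4)²(0.28) + (3)²(0.16) + (7)²(0.56) = 33.36
Var(T) = E[T²] − (E[T])² = 33.36 − (3.28)² = 22.6016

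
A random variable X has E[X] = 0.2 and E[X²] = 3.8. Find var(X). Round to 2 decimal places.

var(X) = 3.8 − (0.2)² = 3.76

3.76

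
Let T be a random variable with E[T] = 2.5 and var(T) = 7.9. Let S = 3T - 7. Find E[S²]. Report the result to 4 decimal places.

71.3500

E[3T - 7] = 3·2.5 − 7 = 0.5
var(3T - 7) = (3)²·7.9 = 71.1
E[S²] = var(S) + (E[S])² = 71.1 + (0.5)² = 71.35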